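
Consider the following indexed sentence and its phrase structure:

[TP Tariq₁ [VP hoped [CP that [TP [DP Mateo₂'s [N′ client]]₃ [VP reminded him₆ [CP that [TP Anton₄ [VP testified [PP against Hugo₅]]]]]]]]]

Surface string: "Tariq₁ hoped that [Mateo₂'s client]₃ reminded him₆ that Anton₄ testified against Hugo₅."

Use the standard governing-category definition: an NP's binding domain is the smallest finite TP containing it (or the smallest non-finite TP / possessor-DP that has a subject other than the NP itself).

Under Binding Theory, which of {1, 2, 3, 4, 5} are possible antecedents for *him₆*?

{1, 2}

*him* is a pronoun, so Principle B applies: it must be free in its binding domain.
Binding domain of *him₆*: the embedded TP, whose subject is [Mateo₂'s client]₃.
*Tariq₁* c-commands the pronoun but from outside its binding domain, and is not c-commanded by it → coindexation permitted.
*Mateo₂* and the pronoun do not c-command one another → neither Principle B nor Principle C is at stake; coindexation permitted.
*[Mateo₂'s client]₃* c-commands the pronoun within its binding domain → coindexation would violate Principle B.
*Anton₄*: the pronoun c-commands this R-expression → coindexation would violate Principle C on *Anton₄*.
*Hugo₅*: the pronoun c-commands this R-expression → coindexation would violate Principle C on *Hugo₅*.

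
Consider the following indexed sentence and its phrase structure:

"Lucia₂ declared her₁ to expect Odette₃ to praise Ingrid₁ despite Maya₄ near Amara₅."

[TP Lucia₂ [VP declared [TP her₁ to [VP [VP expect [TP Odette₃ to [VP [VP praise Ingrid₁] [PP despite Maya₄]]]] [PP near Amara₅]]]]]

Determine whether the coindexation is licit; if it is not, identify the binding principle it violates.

Principle C

The two coindexed NPs are *her₁* and *Ingrid₁*.
*Ingrid₁* is an R-expression. Principle C requires it to be free everywhere.
*her₁* c-commands it and carries the same index.
The R-expression is bound → Principle C violation.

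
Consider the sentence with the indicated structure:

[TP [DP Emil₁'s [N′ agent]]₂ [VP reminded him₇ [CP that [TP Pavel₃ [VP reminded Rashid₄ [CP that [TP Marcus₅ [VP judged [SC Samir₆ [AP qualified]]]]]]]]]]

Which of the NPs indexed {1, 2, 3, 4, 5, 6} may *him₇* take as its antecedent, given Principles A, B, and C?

*him* is a pronoun, so Principle B applies: it must be free in its binding domain.
Binding domain of *him₇*: the matrix TP, whose subject is [Emil₁'s agent]₂.
*Emil₁* and the pronoun do not c-command one another → neither Principle B nor Principle C is at stake; coindexation permitted.
*[Emil₁'s agent]₂* c-commands the pronoun within its binding domain → coindexation would violate Principle B.
*Pavel₃*: the pronoun c-commands this R-expression → coindexation would violate Principle C on *Pavel₃*.
*Rashid₄*: the pronoun c-commands this R-expression → coindexation would violate Principle C on *Rashid₄*.
*Marcus₅*: the pronoun c-commands this R-expression → coindexation would violate Principle C on *Marcus₅*.
*Samir₆*: the pronoun c-commands this R-expression → coindexation would violate Principle C on *Samir₆*.

{1}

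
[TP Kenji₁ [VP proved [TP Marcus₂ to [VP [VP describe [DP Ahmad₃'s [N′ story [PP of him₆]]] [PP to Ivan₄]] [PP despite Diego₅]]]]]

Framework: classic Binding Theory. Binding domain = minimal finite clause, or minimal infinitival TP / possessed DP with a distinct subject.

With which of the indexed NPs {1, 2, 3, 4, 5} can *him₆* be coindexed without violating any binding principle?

{1, 2, 4, 5}

*him* is a pronoun, so Principle B applies: it must be free in its binding domain.
Binding domain of *him₆*: the possessed DP, whose subject is Ahmad₃.
*Kenji₁* c-commands the pronoun but from outside its binding domain, and is not c-commanded by it → coindexation permitted.
*Marcus₂* c-commands the pronoun but from outside its binding domain, and is not c-commanded by it → coindexation permitted.
*Ahmad₃* c-commands the pronoun within its binding domain → coindexation would violate Principle B.
*Ivan₄* and the pronoun do not c-command one another → neither Principle B nor Principle C is at stake; coindexation permitted.
*Diego₅* and the pronoun do not c-command one another → neither Principle B nor Principle C is at stake; coindexation permitted.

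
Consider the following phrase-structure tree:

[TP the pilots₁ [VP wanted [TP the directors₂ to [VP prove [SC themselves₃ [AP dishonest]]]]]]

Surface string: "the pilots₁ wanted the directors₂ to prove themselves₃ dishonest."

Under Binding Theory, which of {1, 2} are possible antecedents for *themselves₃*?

*themselves* is an anaphor, so Principle A applies: it must be bound in its binding domain.
Binding domain of *themselves₃*: the embedded TP, whose subject is the directors₂.
*the pilots₁* c-commands the anaphor but is outside its binding domain → cannot satisfy Principle A.
*the directors₂* c-commands the anaphor within its binding domain → licit binder.

{2}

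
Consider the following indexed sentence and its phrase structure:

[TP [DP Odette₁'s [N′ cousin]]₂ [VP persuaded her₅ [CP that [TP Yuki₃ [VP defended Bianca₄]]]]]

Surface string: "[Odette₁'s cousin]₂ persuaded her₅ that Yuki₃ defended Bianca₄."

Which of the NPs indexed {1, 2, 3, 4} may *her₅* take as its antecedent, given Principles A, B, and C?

*her* is a pronoun, so Principle B applies: it must be free in its binding domain.
Binding domain of *her₅*: the matrix TP, whose subject is [Odette₁'s cousin]₂.
*Odette₁* and the pronoun do not c-command one another → neither Principle B nor Principle C is at stake; coindexation permitted.
*[Odette₁'s cousin]₂* c-commands the pronoun within its binding domain → coindexation would violate Principle B.
*Yuki₃*: the pronoun c-commands this R-expression → coindexation would violate Principle C on *Yuki₃*.
*Bianca₄*: the pronoun c-commands this R-expression → coindexation would violate Principle C on *Bianca₄*.

{1}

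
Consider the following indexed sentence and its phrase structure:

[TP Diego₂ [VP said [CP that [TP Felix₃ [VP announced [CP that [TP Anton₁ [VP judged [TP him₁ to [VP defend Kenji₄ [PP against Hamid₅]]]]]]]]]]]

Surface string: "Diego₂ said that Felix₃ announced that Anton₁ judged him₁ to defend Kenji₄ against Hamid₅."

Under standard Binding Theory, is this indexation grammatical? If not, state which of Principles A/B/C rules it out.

The two coindexed NPs are *Anton₁* and *him₁*.
*him₁* is a pronoun. Its binding domain is the embedded TP, whose subject is Anton₁.
*Anton₁* c-commands it within that domain and carries the same index.
The pronoun is locally bound → Principle B violation.

Principle B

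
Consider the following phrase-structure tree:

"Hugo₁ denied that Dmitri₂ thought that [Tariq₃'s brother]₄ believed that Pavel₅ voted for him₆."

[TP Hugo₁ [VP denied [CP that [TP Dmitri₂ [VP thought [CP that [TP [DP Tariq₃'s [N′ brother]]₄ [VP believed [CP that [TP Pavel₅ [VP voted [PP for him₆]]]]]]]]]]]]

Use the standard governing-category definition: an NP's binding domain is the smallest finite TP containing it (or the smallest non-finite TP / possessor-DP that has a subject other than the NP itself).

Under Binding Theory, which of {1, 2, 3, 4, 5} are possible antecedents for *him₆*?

{1, 2, 3, 4}

*him* is a pronoun, so Principle B applies: it must be free in its binding domain.
Binding domain of *him₆*: the embedded TP, whose subject is Pavel₅.
*Hugo₁* c-commands the pronoun but from outside its binding domain, and is not c-commanded by it → coindexation permitted.
*Dmitri₂* c-commands the pronoun but from outside its binding domain, and is not c-commanded by it → coindexation permitted.
*Tariq₃* and the pronoun do not c-command one another → neither Principle B nor Principle C is at stake; coindexation permitted.
*[Tariq₃'s brother]₄* c-commands the pronoun but from outside its binding domain, and is not c-commanded by it → coindexation permitted.
*Pavel₅* c-commands the pronoun within its binding domain → coindexation would violate Principle B.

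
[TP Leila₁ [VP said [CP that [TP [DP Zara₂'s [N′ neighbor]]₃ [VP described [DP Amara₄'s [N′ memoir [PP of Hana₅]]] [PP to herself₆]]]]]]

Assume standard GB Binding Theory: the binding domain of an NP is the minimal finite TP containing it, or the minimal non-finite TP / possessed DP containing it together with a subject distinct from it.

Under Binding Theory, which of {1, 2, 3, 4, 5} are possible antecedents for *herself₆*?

{3}

*herself* is an anaphor, so Principle A applies: it must be bound in its binding domain.
Binding domain of *herself₆*: the embedded TP, whose subject is [Zara₂'s neighbor]₃.
*Leila₁* c-commands the anaphor but is outside its binding domain → cannot satisfy Principle A.
*Zara₂* does not c-command the anaphor → cannot bind it.
*[Zara₂'s neighbor]₃* c-commands the anaphor within its binding domain → licit binder.
*Amara₄* does not c-command the anaphor → cannot bind it.
*Hana₅* does not c-command the anaphor → cannot bind it.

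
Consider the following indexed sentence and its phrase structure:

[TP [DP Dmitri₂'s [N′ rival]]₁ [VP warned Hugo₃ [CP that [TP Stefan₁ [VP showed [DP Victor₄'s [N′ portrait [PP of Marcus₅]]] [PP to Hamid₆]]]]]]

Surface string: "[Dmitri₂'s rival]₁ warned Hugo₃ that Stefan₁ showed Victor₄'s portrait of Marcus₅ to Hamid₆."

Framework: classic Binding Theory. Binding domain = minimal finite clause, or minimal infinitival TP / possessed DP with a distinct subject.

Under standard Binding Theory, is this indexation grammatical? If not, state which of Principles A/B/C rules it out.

Principle C

The two coindexed NPs are *[Dmitri₂'s rival]₁* and *Stefan₁*.
*Stefan₁* is an R-expression. Principle C requires it to be free everywhere.
*[Dmitri₂'s rival]₁* c-commands it and carries the same index.
The R-expression is bound → Principle C violation.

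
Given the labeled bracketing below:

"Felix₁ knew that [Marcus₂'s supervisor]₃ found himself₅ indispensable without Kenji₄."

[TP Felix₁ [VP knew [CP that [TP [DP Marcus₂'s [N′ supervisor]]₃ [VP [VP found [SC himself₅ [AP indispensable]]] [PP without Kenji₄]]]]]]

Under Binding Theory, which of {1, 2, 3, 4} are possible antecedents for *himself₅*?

{3}

*himself* is an anaphor, so Principle A applies: it must be bound in its binding domain.
Binding domain of *himself₅*: the embedded TP, whose subject is [Marcus₂'s supervisor]₃.
*Felix₁* c-commands the anaphor but is outside its binding domain → cannot satisfy Principle A.
*Marcus₂* does not c-command the anaphor → cannot bind it.
*[Marcus₂'s supervisor]₃* c-commands the anaphor within its binding domain → licit binder.
*Kenji₄* does not c-command the anaphor → cannot bind it.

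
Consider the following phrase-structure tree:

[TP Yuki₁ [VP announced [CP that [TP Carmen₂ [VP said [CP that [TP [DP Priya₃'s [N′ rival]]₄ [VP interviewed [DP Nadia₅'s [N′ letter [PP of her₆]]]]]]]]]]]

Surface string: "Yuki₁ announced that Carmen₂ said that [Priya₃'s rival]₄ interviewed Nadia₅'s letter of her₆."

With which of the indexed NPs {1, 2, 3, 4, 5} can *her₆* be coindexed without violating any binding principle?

{1, 2, 3, 4}

*her* is a pronoun, so Principle B applies: it must be free in its binding domain.
Binding domain of *her₆*: the possessed DP, whose subject is Nadia₅.
*Yuki₁* c-commands the pronoun but from outside its binding domain, and is not c-commanded by it → coindexation permitted.
*Carmen₂* c-commands the pronoun but from outside its binding domain, and is not c-commanded by it → coindexation permitted.
*Priya₃* and the pronoun do not c-command one another → neither Principle B nor Principle C is at stake; coindexation permitted.
*[Priya₃'s rival]₄* c-commands the pronoun but from outside its binding domain, and is not c-commanded by it → coindexation permitted.
*Nadia₅* c-commands the pronoun within its binding domain → coindexation would violate Principle B.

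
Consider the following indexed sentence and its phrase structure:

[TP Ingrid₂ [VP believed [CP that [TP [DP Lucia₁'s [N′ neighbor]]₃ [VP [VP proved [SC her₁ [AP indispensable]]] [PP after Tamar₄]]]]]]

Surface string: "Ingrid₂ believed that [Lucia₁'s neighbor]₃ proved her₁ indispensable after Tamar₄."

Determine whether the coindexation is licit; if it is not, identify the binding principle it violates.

The two coindexed NPs are *Lucia₁* and *her₁*.
*her₁* is a pronoun; its binding domain is the embedded TP, whose subject is [Lucia₁'s neighbor]₃. Within that domain it is c-commanded only by *[Lucia₁'s neighbor]₃*, which carries a different index — the pronoun is free locally, so Principle B holds.
*Lucia₁* is an R-expression; *her₁* does not c-command it, and no other NP shares its index, so Principle C is satisfied.
All principles are respected.

grammatical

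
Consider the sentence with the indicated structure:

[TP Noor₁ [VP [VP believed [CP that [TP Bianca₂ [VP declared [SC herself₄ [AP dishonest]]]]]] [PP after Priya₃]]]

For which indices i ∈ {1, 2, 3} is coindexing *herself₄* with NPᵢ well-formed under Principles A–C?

{2}

*herself* is an anaphor, so Principle A applies: it must be bound in its binding domain.
Binding domain of *herself₄*: the embedded TP, whose subject is Bianca₂.
*Noor₁* c-commands the anaphor but is outside its binding domain → cannot satisfy Principle A.
*Bianca₂* c-commands the anaphor within its binding domain → licit binder.
*Priya₃* does not c-command the anaphor → cannot bind it.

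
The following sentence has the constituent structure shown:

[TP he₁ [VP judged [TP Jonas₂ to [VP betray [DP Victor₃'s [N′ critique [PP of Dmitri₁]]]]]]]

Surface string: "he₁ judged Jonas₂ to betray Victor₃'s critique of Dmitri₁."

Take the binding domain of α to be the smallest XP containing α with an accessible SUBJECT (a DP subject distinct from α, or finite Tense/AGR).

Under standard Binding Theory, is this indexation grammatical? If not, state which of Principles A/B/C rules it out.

The two coindexed NPs are *he₁* and *Dmitri₁*.
*Dmitri₁* is an R-expression. Principle C requires it to be free everywhere.
*he₁* c-commands it and carries the same index.
The R-expression is bound → Principle C violation.

Principle C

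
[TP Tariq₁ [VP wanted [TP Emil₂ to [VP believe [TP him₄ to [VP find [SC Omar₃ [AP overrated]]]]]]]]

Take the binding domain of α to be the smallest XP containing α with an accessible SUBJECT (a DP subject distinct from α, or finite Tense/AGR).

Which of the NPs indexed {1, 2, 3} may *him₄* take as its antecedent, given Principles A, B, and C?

*him* is a pronoun, so Principle B applies: it must be free in its binding domain.
Binding domain of *him₄*: the embedded TP, whose subject is Emil₂.
*Tariq₁* c-commands the pronoun but from outside its binding domain, and is not c-commanded by it → coindexation permitted.
*Emil₂* c-commands the pronoun within its binding domain → coindexation would violate Principle B.
*Omar₃*: the pronoun c-commands this R-expression → coindexation would violate Principle C on *Omar₃*.

{1}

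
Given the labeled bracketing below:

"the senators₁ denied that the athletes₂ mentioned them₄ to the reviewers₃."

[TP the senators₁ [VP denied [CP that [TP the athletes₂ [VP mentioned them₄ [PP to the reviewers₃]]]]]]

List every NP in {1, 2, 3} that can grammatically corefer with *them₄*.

*them* is a pronoun, so Principle B applies: it must be free in its binding domain.
Binding domain of *them₄*: the embedded TP, whose subject is the athletes₂.
*the senators₁* c-commands the pronoun but from outside its binding domain, and is not c-commanded by it → coindexation permitted.
*the athletes₂* c-commands the pronoun within its binding domain → coindexation would violate Principle B.
*the reviewers₃*: the pronoun c-commands this R-expression → coindexation would violate Principle C on *the reviewers₃*.

{1}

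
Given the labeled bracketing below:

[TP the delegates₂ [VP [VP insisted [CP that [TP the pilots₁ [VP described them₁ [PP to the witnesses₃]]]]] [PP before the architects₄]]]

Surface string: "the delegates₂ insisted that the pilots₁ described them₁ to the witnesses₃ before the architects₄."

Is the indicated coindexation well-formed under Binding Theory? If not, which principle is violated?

The two coindexed NPs are *the pilots₁* and *them₁*.
*them₁* is a pronoun. Its binding domain is the embedded TP, whose subject is the pilots₁.
*the pilots₁* c-commands it within that domain and carries the same index.
The pronoun is locally bound → Principle B violation.

Principle B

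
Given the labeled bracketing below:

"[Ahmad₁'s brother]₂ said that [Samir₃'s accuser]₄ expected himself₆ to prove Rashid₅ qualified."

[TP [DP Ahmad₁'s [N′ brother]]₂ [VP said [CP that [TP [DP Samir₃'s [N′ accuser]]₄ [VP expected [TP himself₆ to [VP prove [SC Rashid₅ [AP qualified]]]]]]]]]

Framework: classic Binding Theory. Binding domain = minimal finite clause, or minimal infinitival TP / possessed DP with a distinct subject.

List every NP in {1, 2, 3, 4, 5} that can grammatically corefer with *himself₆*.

{4}

*himself* is an anaphor, so Principle A applies: it must be bound in its binding domain.
Binding domain of *himself₆*: the embedded TP, whose subject is [Samir₃'s accuser]₄.
*Ahmad₁* does not c-command the anaphor → cannot bind it.
*[Ahmad₁'s brother]₂* c-commands the anaphor but is outside its binding domain → cannot satisfy Principle A.
*Samir₃* does not c-command the anaphor → cannot bind it.
*[Samir₃'s accuser]₄* c-commands the anaphor within its binding domain → licit binder.
*Rashid₅* does not c-command the anaphor → cannot bind it.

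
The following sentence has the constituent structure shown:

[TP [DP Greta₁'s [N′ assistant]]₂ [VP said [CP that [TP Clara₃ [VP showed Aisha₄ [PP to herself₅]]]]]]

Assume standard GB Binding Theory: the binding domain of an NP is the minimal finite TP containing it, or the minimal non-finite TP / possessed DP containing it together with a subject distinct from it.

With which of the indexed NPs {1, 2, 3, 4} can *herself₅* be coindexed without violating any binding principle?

{3, 4}

*herself* is an anaphor, so Principle A applies: it must be bound in its binding domain.
Binding domain of *herself₅*: the embedded TP, whose subject is Clara₃.
*Greta₁* does not c-command the anaphor → cannot bind it.
*[Greta₁'s assistant]₂* c-commands the anaphor but is outside its binding domain → cannot satisfy Principle A.
*Clara₃* c-commands the anaphor within its binding domain → licit binder.
*Aisha₄* c-commands the anaphor within its binding domain → licit binder.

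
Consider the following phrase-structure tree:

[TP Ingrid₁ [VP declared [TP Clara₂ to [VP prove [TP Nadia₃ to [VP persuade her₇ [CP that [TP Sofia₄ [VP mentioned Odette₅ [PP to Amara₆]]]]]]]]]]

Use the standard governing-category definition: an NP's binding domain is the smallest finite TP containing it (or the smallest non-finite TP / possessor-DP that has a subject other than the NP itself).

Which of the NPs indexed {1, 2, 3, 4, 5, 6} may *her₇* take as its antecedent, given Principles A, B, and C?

{1, 2}

*her* is a pronoun, so Principle B applies: it must be free in its binding domain.
Binding domain of *her₇*: the embedded TP, whose subject is Nadia₃.
*Ingrid₁* c-commands the pronoun but from outside its binding domain, and is not c-commanded by it → coindexation permitted.
*Clara₂* c-commands the pronoun but from outside its binding domain, and is not c-commanded by it → coindexation permitted.
*Nadia₃* c-commands the pronoun within its binding domain → coindexation would violate Principle B.
*Sofia₄*: the pronoun c-commands this R-expression → coindexation would violate Principle C on *Sofia₄*.
*Odette₅*: the pronoun c-commands this R-expression → coindexation would violate Principle C on *Odette₅*.
*Amara₆*: the pronoun c-commands this R-expression → coindexation would violate Principle C on *Amara₆*.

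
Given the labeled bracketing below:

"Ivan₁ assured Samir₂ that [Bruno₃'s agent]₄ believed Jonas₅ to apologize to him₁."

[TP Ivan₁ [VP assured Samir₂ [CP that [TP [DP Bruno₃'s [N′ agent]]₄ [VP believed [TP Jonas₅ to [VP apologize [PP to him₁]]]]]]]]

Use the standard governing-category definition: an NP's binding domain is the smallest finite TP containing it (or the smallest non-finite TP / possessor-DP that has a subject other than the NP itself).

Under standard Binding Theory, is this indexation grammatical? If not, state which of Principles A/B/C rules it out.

grammatical

The two coindexed NPs are *Ivan₁* and *him₁*.
*him₁* is a pronoun; its binding domain is the embedded TP, whose subject is Jonas₅. Within that domain it is c-commanded only by *Jonas₅*, which carries a different index — the pronoun is free locally, so Principle B holds.
*Ivan₁* is an R-expression; *him₁* does not c-command it, and no other NP shares its index, so Principle C is satisfied.
All principles are respected.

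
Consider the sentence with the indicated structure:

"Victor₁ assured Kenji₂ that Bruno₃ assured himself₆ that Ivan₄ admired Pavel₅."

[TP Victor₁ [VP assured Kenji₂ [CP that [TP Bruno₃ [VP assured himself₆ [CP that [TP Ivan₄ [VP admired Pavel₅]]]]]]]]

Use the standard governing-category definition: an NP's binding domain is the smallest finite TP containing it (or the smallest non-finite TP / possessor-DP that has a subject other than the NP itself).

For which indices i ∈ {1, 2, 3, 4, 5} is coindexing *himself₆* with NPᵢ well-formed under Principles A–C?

*himself* is an anaphor, so Principle A applies: it must be bound in its binding domain.
Binding domain of *himself₆*: the embedded TP, whose subject is Bruno₃.
*Victor₁* c-commands the anaphor but is outside its binding domain → cannot satisfy Principle A.
*Kenji₂* c-commands the anaphor but is outside its binding domain → cannot satisfy Principle A.
*Bruno₃* c-commands the anaphor within its binding domain → licit binder.
*Ivan₄* does not c-command the anaphor → cannot bind it.
*Pavel₅* does not c-command the anaphor → cannot bind it.

{3}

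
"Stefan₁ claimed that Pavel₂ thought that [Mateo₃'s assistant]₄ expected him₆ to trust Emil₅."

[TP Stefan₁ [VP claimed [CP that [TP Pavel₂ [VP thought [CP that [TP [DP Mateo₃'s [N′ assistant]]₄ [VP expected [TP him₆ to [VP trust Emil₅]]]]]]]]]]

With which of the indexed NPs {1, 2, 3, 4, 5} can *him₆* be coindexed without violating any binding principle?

*him* is a pronoun, so Principle B applies: it must be free in its binding domain.
Binding domain of *him₆*: the embedded TP, whose subject is [Mateo₃'s assistant]₄.
*Stefan₁* c-commands the pronoun but from outside its binding domain, and is not c-commanded by it → coindexation permitted.
*Pavel₂* c-commands the pronoun but from outside its binding domain, and is not c-commanded by it → coindexation permitted.
*Mateo₃* and the pronoun do not c-command one another → neither Principle B nor Principle C is at stake; coindexation permitted.
*[Mateo₃'s assistant]₄* c-commands the pronoun within its binding domain → coindexation would violate Principle B.
*Emil₅*: the pronoun c-commands this R-expression → coindexation would violate Principle C on *Emil₅*.

{1, 2, 3}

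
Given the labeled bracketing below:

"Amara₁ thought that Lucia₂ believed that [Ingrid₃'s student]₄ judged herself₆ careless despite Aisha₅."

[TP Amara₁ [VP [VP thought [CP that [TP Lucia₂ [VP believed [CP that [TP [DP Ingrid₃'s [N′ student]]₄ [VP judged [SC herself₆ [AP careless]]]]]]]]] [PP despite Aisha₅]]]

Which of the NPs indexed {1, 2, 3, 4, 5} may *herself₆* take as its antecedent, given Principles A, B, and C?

*herself* is an anaphor, so Principle A applies: it must be bound in its binding domain.
Binding domain of *herself₆*: the embedded TP, whose subject is [Ingrid₃'s student]₄.
*Amara₁* c-commands the anaphor but is outside its binding domain → cannot satisfy Principle A.
*Lucia₂* c-commands the anaphor but is outside its binding domain → cannot satisfy Principle A.
*Ingrid₃* does not c-command the anaphor → cannot bind it.
*[Ingrid₃'s student]₄* c-commands the anaphor within its binding domain → licit binder.
*Aisha₅* does not c-command the anaphor → cannot bind it.

{4}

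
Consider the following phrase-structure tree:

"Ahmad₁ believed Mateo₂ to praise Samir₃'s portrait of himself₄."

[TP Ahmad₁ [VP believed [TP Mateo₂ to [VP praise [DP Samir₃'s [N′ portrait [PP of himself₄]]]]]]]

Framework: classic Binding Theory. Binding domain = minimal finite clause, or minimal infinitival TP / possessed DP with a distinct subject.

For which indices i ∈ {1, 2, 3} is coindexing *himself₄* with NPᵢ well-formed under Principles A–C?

*himself* is an anaphor, so Principle A applies: it must be bound in its binding domain.
Binding domain of *himself₄*: the possessed DP, whose subject is Samir₃.
*Ahmad₁* c-commands the anaphor but is outside its binding domain → cannot satisfy Principle A.
*Mateo₂* c-commands the anaphor but is outside its binding domain → cannot satisfy Principle A.
*Samir₃* c-commands the anaphor within its binding domain → licit binder.

{3}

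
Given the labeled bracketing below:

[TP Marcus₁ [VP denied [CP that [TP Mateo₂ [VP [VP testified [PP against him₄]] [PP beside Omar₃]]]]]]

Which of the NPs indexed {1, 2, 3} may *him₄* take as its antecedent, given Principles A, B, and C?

*him* is a pronoun, so Principle B applies: it must be free in its binding domain.
Binding domain of *him₄*: the embedded TP, whose subject is Mateo₂.
*Marcus₁* c-commands the pronoun but from outside its binding domain, and is not c-commanded by it → coindexation permitted.
*Mateo₂* c-commands the pronoun within its binding domain → coindexation would violate Principle B.
*Omar₃* and the pronoun do not c-command one another → neither Principle B nor Principle C is at stake; coindexation permitted.

{1, 3}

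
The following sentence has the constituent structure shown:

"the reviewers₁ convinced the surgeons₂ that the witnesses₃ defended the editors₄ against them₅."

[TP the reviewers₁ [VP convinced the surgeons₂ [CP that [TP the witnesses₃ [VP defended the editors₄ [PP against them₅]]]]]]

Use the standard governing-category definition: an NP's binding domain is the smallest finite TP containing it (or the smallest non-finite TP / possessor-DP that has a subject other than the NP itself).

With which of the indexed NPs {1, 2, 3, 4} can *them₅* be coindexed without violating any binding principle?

*them* is a pronoun, so Principle B applies: it must be free in its binding domain.
Binding domain of *them₅*: the embedded TP, whose subject is the witnesses₃.
*the reviewers₁* c-commands the pronoun but from outside its binding domain, and is not c-commanded by it → coindexation permitted.
*the surgeons₂* c-commands the pronoun but from outside its binding domain, and is not c-commanded by it → coindexation permitted.
*the witnesses₃* c-commands the pronoun within its binding domain → coindexation would violate Principle B.
*the editors₄* c-commands the pronoun within its binding domain → coindexation would violate Principle B.

{1, 2}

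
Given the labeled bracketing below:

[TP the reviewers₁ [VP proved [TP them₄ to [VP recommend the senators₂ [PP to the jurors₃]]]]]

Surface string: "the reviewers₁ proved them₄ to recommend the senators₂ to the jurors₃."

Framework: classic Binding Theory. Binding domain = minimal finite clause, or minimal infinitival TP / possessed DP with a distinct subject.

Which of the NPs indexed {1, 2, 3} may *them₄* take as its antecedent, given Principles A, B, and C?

none

*them* is a pronoun, so Principle B applies: it must be free in its binding domain.
Binding domain of *them₄*: the matrix TP, whose subject is the reviewers₁.
*the reviewers₁* c-commands the pronoun within its binding domain → coindexation would violate Principle B.
*the senators₂*: the pronoun c-commands this R-expression → coindexation would violate Principle C on *the senators₂*.
*the jurors₃*: the pronoun c-commands this R-expression → coindexation would violate Principle C on *the jurors₃*.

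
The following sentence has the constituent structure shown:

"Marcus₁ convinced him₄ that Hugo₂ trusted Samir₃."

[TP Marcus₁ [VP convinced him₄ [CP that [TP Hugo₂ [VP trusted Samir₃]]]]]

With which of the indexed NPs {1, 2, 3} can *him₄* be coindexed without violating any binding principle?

none

*him* is a pronoun, so Principle B applies: it must be free in its binding domain.
Binding domain of *him₄*: the matrix TP, whose subject is Marcus₁.
*Marcus₁* c-commands the pronoun within its binding domain → coindexation would violate Principle B.
*Hugo₂*: the pronoun c-commands this R-expression → coindexation would violate Principle C on *Hugo₂*.
*Samir₃*: the pronoun c-commands this R-expression → coindexation would violate Principle C on *Samir₃*.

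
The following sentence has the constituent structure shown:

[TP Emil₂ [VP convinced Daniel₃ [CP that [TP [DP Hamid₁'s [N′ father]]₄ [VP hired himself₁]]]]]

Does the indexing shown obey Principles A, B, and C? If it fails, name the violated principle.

The two coindexed NPs are *Hamid₁* and *himself₁*.
*himself₁* is an anaphor. Principle A requires it to be bound within its binding domain — the embedded TP, whose subject is [Hamid₁'s father]₄.
Within that domain it is c-commanded by *[Hamid₁'s father]₄*, which does not share its index.
*Hamid₁* does not c-command the anaphor at all.
The anaphor is unbound in its domain → Principle A violation.

Principle A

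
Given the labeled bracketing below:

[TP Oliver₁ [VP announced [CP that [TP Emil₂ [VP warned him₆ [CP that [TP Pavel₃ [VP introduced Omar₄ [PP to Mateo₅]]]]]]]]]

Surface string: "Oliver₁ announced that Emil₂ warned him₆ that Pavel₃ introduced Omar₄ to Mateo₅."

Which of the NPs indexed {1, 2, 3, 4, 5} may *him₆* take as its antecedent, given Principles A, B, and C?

*him* is a pronoun, so Principle B applies: it must be free in its binding domain.
Binding domain of *him₆*: the embedded TP, whose subject is Emil₂.
*Oliver₁* c-commands the pronoun but from outside its binding domain, and is not c-commanded by it → coindexation permitted.
*Emil₂* c-commands the pronoun within its binding domain → coindexation would violate Principle B.
*Pavel₃*: the pronoun c-commands this R-expression → coindexation would violate Principle C on *Pavel₃*.
*Omar₄*: the pronoun c-commands this R-expression → coindexation would violate Principle C on *Omar₄*.
*Mateo₅*: the pronoun c-commands this R-expression → coindexation would violate Principle C on *Mateo₅*.

{1}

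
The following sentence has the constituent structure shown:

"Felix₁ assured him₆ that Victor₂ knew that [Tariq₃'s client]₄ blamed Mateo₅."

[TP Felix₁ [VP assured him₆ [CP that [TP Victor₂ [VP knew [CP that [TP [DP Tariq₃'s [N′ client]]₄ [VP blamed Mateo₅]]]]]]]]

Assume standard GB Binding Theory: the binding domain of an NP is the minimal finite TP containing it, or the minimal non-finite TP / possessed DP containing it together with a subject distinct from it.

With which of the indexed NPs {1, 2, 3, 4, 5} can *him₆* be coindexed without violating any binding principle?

none

*him* is a pronoun, so Principle B applies: it must be free in its binding domain.
Binding domain of *him₆*: the matrix TP, whose subject is Felix₁.
*Felix₁* c-commands the pronoun within its binding domain → coindexation would violate Principle B.
*Victor₂*: the pronoun c-commands this R-expression → coindexation would violate Principle C on *Victor₂*.
*Tariq₃*: the pronoun c-commands this R-expression → coindexation would violate Principle C on *Tariq₃*.
*[Tariq₃'s client]₄*: the pronoun c-commands this R-expression → coindexation would violate Principle C on *[Tariq₃'s client]₄*.
*Mateo₅*: the pronoun c-commands this R-expression → coindexation would violate Principle C on *Mateo₅*.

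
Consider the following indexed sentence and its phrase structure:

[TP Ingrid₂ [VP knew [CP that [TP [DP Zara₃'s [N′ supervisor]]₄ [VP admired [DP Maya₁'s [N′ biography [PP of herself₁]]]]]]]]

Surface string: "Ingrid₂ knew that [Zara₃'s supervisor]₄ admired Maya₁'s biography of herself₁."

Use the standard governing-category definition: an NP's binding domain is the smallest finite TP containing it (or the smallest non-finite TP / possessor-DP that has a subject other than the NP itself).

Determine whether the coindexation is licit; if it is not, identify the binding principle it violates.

The two coindexed NPs are *Maya₁* and *herself₁*.
*herself₁* is an anaphor; its binding domain is the possessed DP, whose subject is Maya₁. *Maya₁* c-commands it within that domain and shares its index, so Principle A is satisfied.
*Maya₁* is an R-expression; *herself₁* does not c-command it, and no other NP shares its index, so Principle C is satisfied.
All principles are respected.

grammatical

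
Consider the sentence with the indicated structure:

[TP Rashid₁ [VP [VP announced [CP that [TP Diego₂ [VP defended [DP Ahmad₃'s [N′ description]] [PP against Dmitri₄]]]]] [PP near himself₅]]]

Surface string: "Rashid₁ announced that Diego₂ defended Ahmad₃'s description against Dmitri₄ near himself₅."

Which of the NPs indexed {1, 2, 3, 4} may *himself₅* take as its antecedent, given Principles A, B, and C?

*himself* is an anaphor, so Principle A applies: it must be bound in its binding domain.
Binding domain of *himself₅*: the matrix TP, whose subject is Rashid₁.
*Rashid₁* c-commands the anaphor within its binding domain → licit binder.
*Diego₂* does not c-command the anaphor → cannot bind it.
*Ahmad₃* does not c-command the anaphor → cannot bind it.
*Dmitri₄* does not c-command the anaphor → cannot bind it.

{1}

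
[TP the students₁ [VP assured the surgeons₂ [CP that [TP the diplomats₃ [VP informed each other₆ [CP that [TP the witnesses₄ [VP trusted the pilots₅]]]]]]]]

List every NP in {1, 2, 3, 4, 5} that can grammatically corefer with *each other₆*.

*each other* is an anaphor, so Principle A applies: it must be bound in its binding domain.
Binding domain of *each other₆*: the embedded TP, whose subject is the diplomats₃.
*the students₁* c-commands the anaphor but is outside its binding domain → cannot satisfy Principle A.
*the surgeons₂* c-commands the anaphor but is outside its binding domain → cannot satisfy Principle A.
*the diplomats₃* c-commands the anaphor within its binding domain → licit binder.
*the witnesses₄* does not c-command the anaphor → cannot bind it.
*the pilots₅* does not c-command the anaphor → cannot bind it.

{3}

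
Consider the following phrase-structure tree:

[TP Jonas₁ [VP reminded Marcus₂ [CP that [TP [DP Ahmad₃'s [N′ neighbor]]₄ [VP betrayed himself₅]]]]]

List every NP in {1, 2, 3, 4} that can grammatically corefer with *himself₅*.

*himself* is an anaphor, so Principle A applies: it must be bound in its binding domain.
Binding domain of *himself₅*: the embedded TP, whose subject is [Ahmad₃'s neighbor]₄.
*Jonas₁* c-commands the anaphor but is outside its binding domain → cannot satisfy Principle A.
*Marcus₂* c-commands the anaphor but is outside its binding domain → cannot satisfy Principle A.
*Ahmad₃* does not c-command the anaphor → cannot bind it.
*[Ahmad₃'s neighbor]₄* c-commands the anaphor within its binding domain → licit binder.

{4}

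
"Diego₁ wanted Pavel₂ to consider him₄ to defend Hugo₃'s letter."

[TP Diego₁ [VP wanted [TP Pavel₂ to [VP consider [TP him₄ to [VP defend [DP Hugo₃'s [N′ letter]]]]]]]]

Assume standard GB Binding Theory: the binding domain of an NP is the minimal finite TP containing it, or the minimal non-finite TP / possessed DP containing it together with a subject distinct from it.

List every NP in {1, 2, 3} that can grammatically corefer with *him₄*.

*him* is a pronoun, so Principle B applies: it must be free in its binding domain.
Binding domain of *him₄*: the embedded TP, whose subject is Pavel₂.
*Diego₁* c-commands the pronoun but from outside its binding domain, and is not c-commanded by it → coindexation permitted.
*Pavel₂* c-commands the pronoun within its binding domain → coindexation would violate Principle B.
*Hugo₃*: the pronoun c-commands this R-expression → coindexation would violate Principle C on *Hugo₃*.

{1}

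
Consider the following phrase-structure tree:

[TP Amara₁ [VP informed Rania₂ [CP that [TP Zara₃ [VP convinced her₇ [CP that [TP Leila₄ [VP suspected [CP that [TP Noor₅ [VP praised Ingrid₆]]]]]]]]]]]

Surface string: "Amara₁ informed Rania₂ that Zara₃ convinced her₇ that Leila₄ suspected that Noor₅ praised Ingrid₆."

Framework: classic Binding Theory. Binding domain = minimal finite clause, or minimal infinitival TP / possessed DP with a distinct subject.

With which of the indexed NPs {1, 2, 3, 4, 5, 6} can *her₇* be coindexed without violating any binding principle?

{1, 2}

*her* is a pronoun, so Principle B applies: it must be free in its binding domain.
Binding domain of *her₇*: the embedded TP, whose subject is Zara₃.
*Amara₁* c-commands the pronoun but from outside its binding domain, and is not c-commanded by it → coindexation permitted.
*Rania₂* c-commands the pronoun but from outside its binding domain, and is not c-commanded by it → coindexation permitted.
*Zara₃* c-commands the pronoun within its binding domain → coindexation would violate Principle B.
*Leila₄*: the pronoun c-commands this R-expression → coindexation would violate Principle C on *Leila₄*.
*Noor₅*: the pronoun c-commands this R-expression → coindexation would violate Principle C on *Noor₅*.
*Ingrid₆*: the pronoun c-commands this R-expression → coindexation would violate Principle C on *Ingrid₆*.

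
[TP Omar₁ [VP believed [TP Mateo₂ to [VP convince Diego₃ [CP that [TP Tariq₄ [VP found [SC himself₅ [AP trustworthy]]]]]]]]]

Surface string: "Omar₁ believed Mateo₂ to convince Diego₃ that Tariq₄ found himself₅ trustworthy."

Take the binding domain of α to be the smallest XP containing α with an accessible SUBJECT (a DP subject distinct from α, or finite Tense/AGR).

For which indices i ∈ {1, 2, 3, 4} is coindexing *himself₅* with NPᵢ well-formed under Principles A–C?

*himself* is an anaphor, so Principle A applies: it must be bound in its binding domain.
Binding domain of *himself₅*: the embedded TP, whose subject is Tariq₄.
*Omar₁* c-commands the anaphor but is outside its binding domain → cannot satisfy Principle A.
*Mateo₂* c-commands the anaphor but is outside its binding domain → cannot satisfy Principle A.
*Diego₃* c-commands the anaphor but is outside its binding domain → cannot satisfy Principle A.
*Tariq₄* c-commands the anaphor within its binding domain → licit binder.

{4}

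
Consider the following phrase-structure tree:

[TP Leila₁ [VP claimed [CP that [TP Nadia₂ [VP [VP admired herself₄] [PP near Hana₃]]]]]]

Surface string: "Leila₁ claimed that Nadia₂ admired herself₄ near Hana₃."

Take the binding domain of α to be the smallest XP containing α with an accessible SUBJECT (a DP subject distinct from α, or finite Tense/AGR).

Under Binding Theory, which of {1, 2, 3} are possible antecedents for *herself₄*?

*herself* is an anaphor, so Principle A applies: it must be bound in its binding domain.
Binding domain of *herself₄*: the embedded TP, whose subject is Nadia₂.
*Leila₁* c-commands the anaphor but is outside its binding domain → cannot satisfy Principle A.
*Nadia₂* c-commands the anaphor within its binding domain → licit binder.
*Hana₃* does not c-command the anaphor → cannot bind it.

{2}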